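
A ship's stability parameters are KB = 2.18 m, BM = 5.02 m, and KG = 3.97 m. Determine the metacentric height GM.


Formula: GM = KB + BM - KG
Step 1 — KM = KB + BM = 2.18 + 5.02 = 7.2 m
Step 2 — GM = KM - KG = 7.2 - 3.97 = 3.23 m

3.23 m


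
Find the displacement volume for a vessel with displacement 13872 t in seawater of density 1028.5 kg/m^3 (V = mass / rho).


Formula: V = mass / rho
Step 1 — convert tonnes to kg: 13872 t * 1000 = 13872000 kg
Step 2 — V = 13872000 / 1028.5 ≈ 13488 m^3 (5 s.f.)

13488 m^3


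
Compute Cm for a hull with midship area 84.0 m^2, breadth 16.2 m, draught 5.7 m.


Formula: Cm = Am / (B * T)
Step 1 — B * T = 16.2 * 5.7 = 92.34 m^2
Step 2 — Cm = 84.0 / 92.34 ≈ 0.90968 (5 s.f.)

0.90968


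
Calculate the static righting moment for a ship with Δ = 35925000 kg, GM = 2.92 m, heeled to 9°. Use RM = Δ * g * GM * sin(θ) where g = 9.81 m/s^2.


Formula: GZ = GM * sin(theta); RM = disp * g * GZ
Step 1 — GZ = 2.92 * sin(9°) = 2.92 * 0.156434 = 0.456787 m
Step 2 — RM = 35925000 * 9.81 * 0.456787 ≈ 160980000 N·m (5 s.f.)

160980000 N·m


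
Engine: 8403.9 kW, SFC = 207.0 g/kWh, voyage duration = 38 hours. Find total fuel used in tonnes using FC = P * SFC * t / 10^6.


Formula: FC (tonnes) = P * SFC * t / 1,000,000
Step 1 — P * SFC * t = 8403.9 * 207.0 * 38 = 66105077.4 g
Step 2 — FC (tonnes) = 66105077.4 / 1,000,000 ≈ 66.105 tonnes (5 s.f.)

66.105 tonnes


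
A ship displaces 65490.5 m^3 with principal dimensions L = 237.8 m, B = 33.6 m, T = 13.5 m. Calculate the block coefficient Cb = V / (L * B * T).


Formula: Cb = V / (L * B * T)
Step 1 — L * B * T = 237.8 * 33.6 * 13.5 = 107866.08 m^3
Step 2 — Cb = 65490.5 / 107866.08 ≈ 0.60715 (5 s.f.)

0.60715


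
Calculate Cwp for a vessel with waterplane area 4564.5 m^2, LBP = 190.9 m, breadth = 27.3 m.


Formula: Cwp = Aw / (L * B)
Step 1 — L * B = 190.9 * 27.3 = 5211.57 m^2
Step 2 — Cwp = 4564.5 / 5211.57 ≈ 0.87584 (5 s.f.)

0.87584


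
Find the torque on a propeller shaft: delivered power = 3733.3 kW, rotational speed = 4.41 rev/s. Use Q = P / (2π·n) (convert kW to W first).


Formula: Q = P_W / (2 * pi * n)
Step 1 — P_W = 3733.3 kW * 1000 = 3733300.0 W
Step 2 — 2 * pi * n = 2 * pi * 4.41 = 27.708847
Step 3 — Q = 3733300.0 / 27.708847 ≈ 134730 N·m (5 s.f.)

134730 N·m


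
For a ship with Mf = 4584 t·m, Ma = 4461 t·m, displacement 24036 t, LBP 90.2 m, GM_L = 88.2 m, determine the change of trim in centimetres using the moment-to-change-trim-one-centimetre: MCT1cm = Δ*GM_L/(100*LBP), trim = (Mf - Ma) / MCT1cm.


Formula: net trimming moment = Mf - Ma; MCT1cm = Δ*GM_L/(100*LBP); trim = net moment / MCT1cm
Step 1 — net trimming moment = 4584 - 4461 = 123 t·m
Step 2 — MCT1cm = 24036 * 88.2 / (100 * 90.2) = 235.0305 t·m/cm
Step 3 — trim = 123 / 235.0305 ≈ 0.52334 cm (5 s.f.)

0.52334 cm


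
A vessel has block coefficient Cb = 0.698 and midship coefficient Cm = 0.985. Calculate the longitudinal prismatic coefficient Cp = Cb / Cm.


Formula: Cp = Cb / Cm
Substituting: Cp = 0.698 / 0.985
Result: Cp ≈ 0.70863 (5 s.f.)

0.70863


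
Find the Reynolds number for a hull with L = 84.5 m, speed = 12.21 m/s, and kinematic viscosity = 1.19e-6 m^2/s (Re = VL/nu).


Formula: Re = V * L / nu
Step 1 — V * L = 12.21 * 84.5 = 1031.745 m^2/s
Step 2 — Re = 1031.745 / 1.19e-6 = 8.67e+08

8.67e+08


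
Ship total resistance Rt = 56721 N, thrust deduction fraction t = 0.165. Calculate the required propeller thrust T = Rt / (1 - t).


Formula: T = Rt / (1 - t)
Step 1 — (1 - t) = 1 - 0.165 = 0.835
Step 2 — T = 56721 / 0.835 ≈ 67929 N (5 s.f.)

67929 N


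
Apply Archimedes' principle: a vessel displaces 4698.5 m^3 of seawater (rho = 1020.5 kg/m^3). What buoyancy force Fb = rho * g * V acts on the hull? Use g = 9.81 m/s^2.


Formula: Fb = rho * g * V
Substituting: Fb = 1020.5 * 9.81 * 4698.5
Intermediate: 1020.5 * 9.81 = 10011.105
Result: Fb = 10011.105 * 4698.5 ≈ 47037000 N (5 s.f.)

47037000 N


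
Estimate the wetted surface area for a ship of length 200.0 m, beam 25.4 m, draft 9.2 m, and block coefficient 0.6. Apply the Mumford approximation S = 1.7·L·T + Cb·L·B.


Formula: S = 1.7*L*T + V/T with V = Cb*L*B*T, i.e. S = L * (1.7*T + Cb*B)
Step 1 — 1.7*T = 1.7 * 9.2 = 15.64 m
Step 2 — Cb*B = 0.6 * 25.4 = 15.24 m
Step 3 — 1.7*T + Cb*B = 15.64 + 15.24 = 30.88 m
Step 4 — S = 200.0 * 30.88 ≈ 6176.0 m^2 (5 s.f.)

6176.0 m^2


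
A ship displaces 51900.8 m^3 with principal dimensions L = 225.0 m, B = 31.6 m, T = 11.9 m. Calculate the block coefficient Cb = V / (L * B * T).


Formula: Cb = V / (L * B * T)
Step 1 — L * B * T = 225.0 * 31.6 * 11.9 = 84609.0 m^3
Step 2 — Cb = 51900.8 / 84609.0 ≈ 0.61342 (5 s.f.)

0.61342


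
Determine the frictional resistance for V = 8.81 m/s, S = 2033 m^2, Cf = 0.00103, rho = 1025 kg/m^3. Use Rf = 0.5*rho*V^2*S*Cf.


Formula: Rf = 0.5 * rho * V^2 * S * Cf
Step 1 — V^2 = 8.81^2 = 77.6161
Step 2 — 0.5 * rho * V^2 = 0.5 * 1025 * 77.6161 = 39778.25125
Step 3 — Rf = 39778.25125 * 2033 * 0.00103 ≈ 83295 N (5 s.f.)

83295 N


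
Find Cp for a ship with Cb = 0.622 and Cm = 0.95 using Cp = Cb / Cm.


Formula: Cp = Cb / Cm
Substituting: Cp = 0.622 / 0.95
Result: Cp ≈ 0.65474 (5 s.f.)

0.65474


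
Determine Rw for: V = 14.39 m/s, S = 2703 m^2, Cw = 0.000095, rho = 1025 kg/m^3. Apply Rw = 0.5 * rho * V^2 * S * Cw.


Formula: Rw = 0.5 * rho * V^2 * S * Cw
Step 1 — V^2 = 14.39^2 = 207.0721
Step 2 — 0.5 * rho * V^2 = 0.5 * 1025 * 207.0721 = 106124.45125
Step 3 — Rw = 106124.45125 * 2703 * 0.000095 ≈ 27251 N (5 s.f.)

27251 N


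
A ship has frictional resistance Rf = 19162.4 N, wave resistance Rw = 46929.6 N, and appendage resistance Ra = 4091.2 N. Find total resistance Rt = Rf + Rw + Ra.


Formula: Rt = Rf + Rw + Ra
Substituting: Rt = 19162.4 + 46929.6 + 4091.2
Result: Rt = 70183.2 N

70183.2 N


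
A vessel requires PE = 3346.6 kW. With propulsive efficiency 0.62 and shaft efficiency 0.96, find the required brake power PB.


Formula: PB = PE / (eta_D * eta_S)
Step 1 — combined efficiency = eta_D * eta_S = 0.62 * 0.96 = 0.5952
Step 2 — PB = 3346.6 / 0.5952 ≈ 5622.6 kW (5 s.f.)

5622.6 kW


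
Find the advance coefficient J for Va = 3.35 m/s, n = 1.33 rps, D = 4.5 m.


Formula: J = Va / (n * D)
Step 1 — n * D = 1.33 * 4.5 = 5.985
Step 2 — J = 3.35 / 5.985 ≈ 0.55973 (5 s.f.)

0.55973


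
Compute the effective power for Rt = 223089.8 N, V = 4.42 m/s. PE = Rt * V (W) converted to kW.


Formula: PE = Rt * V / 1000 (kW)
Step 1 — PE (W) = 223089.8 * 4.42 = 986056.916 W
Step 2 — PE (kW) = 986056.916 / 1000 ≈ 986.06 kW (5 s.f.)

986.06 kW


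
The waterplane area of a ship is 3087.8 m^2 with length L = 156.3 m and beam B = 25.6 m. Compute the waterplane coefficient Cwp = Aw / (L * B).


Formula: Cwp = Aw / (L * B)
Step 1 — L * B = 156.3 * 25.6 = 4001.28 m^2
Step 2 — Cwp = 3087.8 / 4001.28 ≈ 0.77170 (5 s.f.)

0.77170


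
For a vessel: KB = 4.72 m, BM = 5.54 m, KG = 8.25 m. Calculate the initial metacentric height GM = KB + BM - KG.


Formula: GM = KB + BM - KG
Step 1 — KM = KB + BM = 4.72 + 5.54 = 10.26 m
Step 2 — GM = KM - KG = 10.26 - 8.25 = 2.01 m

2.01 m


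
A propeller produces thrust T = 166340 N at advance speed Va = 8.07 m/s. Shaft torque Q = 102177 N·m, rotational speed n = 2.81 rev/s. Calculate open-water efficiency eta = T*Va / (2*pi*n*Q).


Formula: eta = T * Va / (2 * pi * n * Q)
Step 1 — numerator = T * Va = 166340 * 8.07 = 1342363.8
Step 2 — 2 * pi * n = 2 * pi * 2.81 = 17.655751
Step 3 — denominator = 17.655751 * 102177 = 1804011.67
Step 4 — eta = 1342363.8 / 1804011.67 ≈ 0.74410 (5 s.f.)

0.74410


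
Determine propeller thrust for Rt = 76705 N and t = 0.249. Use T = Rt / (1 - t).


Formula: T = Rt / (1 - t)
Step 1 — (1 - t) = 1 - 0.249 = 0.751
Step 2 — T = 76705 / 0.751 ≈ 102140 N (5 s.f.)

102140 N


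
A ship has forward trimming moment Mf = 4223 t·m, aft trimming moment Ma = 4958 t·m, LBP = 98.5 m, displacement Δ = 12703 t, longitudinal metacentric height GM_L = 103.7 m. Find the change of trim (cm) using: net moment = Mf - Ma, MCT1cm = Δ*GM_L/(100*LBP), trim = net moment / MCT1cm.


Formula: net trimming moment = Mf - Ma; MCT1cm = Δ*GM_L/(100*LBP); trim = net moment / MCT1cm
Step 1 — net trimming moment = 4223 - 4958 = -735 t·m
Step 2 — MCT1cm = 12703 * 103.7 / (100 * 98.5) = 133.7362 t·m/cm
Step 3 — trim = -735 / 133.7362 ≈ -5.4959 cm (5 s.f.)

-5.4959 cm


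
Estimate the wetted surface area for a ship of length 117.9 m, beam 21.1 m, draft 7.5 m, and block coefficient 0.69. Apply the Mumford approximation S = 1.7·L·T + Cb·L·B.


Formula: S = 1.7*L*T + V/T with V = Cb*L*B*T, i.e. S = L * (1.7*T + Cb*B)
Step 1 — 1.7*T = 1.7 * 7.5 = 12.75 m
Step 2 — Cb*B = 0.69 * 21.1 = 14.559 m
Step 3 — 1.7*T + Cb*B = 12.75 + 14.559 = 27.309 m
Step 4 — S = 117.9 * 27.309 ≈ 3219.7 m^2 (5 s.f.)

3219.7 m^2


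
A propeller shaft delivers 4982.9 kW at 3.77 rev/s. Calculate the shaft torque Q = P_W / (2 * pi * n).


Formula: Q = P_W / (2 * pi * n)
Step 1 — P_W = 4982.9 kW * 1000 = 4982900.0 W
Step 2 — 2 * pi * n = 2 * pi * 3.77 = 23.687609
Step 3 — Q = 4982900.0 / 23.687609 ≈ 210360 N·m (5 s.f.)

210360 N·m


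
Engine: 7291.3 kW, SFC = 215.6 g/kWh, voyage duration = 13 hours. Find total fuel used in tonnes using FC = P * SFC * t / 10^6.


Formula: FC (tonnes) = P * SFC * t / 1,000,000
Step 1 — P * SFC * t = 7291.3 * 215.6 * 13 = 20436055.64 g
Step 2 — FC (tonnes) = 20436055.64 / 1,000,000 ≈ 20.436 tonnes (5 s.f.)

20.436 tonnes


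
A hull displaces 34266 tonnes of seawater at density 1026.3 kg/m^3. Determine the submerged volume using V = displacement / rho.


Formula: V = mass / rho
Step 1 — convert tonnes to kg: 34266 t * 1000 = 34266000 kg
Step 2 — V = 34266000 / 1026.3 ≈ 33388 m^3 (5 s.f.)

33388 m^3


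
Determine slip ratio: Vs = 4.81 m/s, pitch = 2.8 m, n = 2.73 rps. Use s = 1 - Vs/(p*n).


Formula: s = 1 - Vs / (p * n)
Step 1 — p * n = 2.8 * 2.73 = 7.644
Step 2 — Vs / (p*n) = 4.81 / 7.644 = 0.629252 (6 d.p.)
Step 3 — s = 1 - 0.629252 = 0.370748

0.370748


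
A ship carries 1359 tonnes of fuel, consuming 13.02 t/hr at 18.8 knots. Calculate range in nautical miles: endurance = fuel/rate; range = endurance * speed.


Formula: endurance = fuel / rate; range = endurance * speed
Step 1 — endurance = 1359 / 13.02 = 104.3779 hours
Step 2 — range = 104.3779 * 18.8 ≈ 1962.3 nautical miles (5 s.f.)

1962.3 NM


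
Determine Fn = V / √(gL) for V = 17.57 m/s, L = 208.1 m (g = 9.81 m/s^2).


Formula: Fn = V / sqrt(g * L)
Step 1 — g * L = 9.81 * 208.1 = 2041.461
Step 2 — sqrt(g * L) = sqrt(2041.461) = 45.18253
Step 3 — Fn = 17.57 / 45.18253 ≈ 0.38887 (5 s.f.)

0.38887


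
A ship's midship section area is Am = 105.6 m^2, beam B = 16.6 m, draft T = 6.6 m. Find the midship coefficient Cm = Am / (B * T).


Formula: Cm = Am / (B * T)
Step 1 — B * T = 16.6 * 6.6 = 109.56 m^2
Step 2 — Cm = 105.6 / 109.56 ≈ 0.96386 (5 s.f.)

0.96386


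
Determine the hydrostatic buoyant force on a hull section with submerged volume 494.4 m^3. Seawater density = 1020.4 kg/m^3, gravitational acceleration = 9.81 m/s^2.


Formula: Fb = rho * g * V
Substituting: Fb = 1020.4 * 9.81 * 494.4
Intermediate: 1020.4 * 9.81 = 10010.124
Result: Fb = 10010.124 * 494.4 ≈ 4949000 N (5 s.f.)

4949000 N


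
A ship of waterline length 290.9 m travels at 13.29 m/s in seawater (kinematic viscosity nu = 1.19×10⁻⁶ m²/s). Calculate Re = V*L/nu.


Formula: Re = V * L / nu
Step 1 — V * L = 13.29 * 290.9 = 3866.061 m^2/s
Step 2 — Re = 3866.061 / 1.19e-6 = 3.25e+09

3.25e+09


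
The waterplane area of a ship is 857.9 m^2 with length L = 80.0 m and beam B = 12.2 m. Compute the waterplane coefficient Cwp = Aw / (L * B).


Formula: Cwp = Aw / (L * B)
Step 1 — L * B = 80.0 * 12.2 = 976.0 m^2
Step 2 — Cwp = 857.9 / 976.0 ≈ 0.87900 (5 s.f.)

0.87900


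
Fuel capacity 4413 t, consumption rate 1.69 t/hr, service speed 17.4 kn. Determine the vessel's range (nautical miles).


Formula: endurance = fuel / rate; range = endurance * speed
Step 1 — endurance = 4413 / 1.69 = 2611.2426 hours
Step 2 — range = 2611.2426 * 17.4 ≈ 45436 nautical miles (5 s.f.)

45436 NM


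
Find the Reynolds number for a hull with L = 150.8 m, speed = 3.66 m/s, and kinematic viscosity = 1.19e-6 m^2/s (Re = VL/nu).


Formula: Re = V * L / nu
Step 1 — V * L = 3.66 * 150.8 = 551.928 m^2/s
Step 2 — Re = 551.928 / 1.19e-6 = 4.64e+08

4.64e+08


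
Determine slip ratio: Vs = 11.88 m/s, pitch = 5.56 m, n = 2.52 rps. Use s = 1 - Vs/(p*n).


Formula: s = 1 - Vs / (p * n)
Step 1 — p * n = 5.56 * 2.52 = 14.0112
Step 2 — Vs / (p*n) = 11.88 / 14.0112 = 0.847893 (6 d.p.)
Step 3 — s = 1 - 0.847893 = 0.152107

0.152107


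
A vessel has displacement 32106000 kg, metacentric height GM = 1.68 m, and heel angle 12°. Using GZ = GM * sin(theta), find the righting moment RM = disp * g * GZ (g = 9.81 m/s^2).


Formula: GZ = GM * sin(theta); RM = disp * g * GZ
Step 1 — GZ = 1.68 * sin(12°) = 1.68 * 0.207912 = 0.349292 m
Step 2 — RM = 32106000 * 9.81 * 0.349292 ≈ 110010000 N·m (5 s.f.)

110010000 N·m


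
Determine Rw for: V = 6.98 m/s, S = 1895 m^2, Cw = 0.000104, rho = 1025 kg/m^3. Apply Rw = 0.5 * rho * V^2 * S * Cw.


Formula: Rw = 0.5 * rho * V^2 * S * Cw
Step 1 — V^2 = 6.98^2 = 48.7204
Step 2 — 0.5 * rho * V^2 = 0.5 * 1025 * 48.7204 = 24969.205
Step 3 — Rw = 24969.205 * 1895 * 0.000104 ≈ 4920.9 N (5 s.f.)

4920.9 N


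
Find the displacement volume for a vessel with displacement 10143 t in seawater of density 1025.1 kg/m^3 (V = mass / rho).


Formula: V = mass / rho
Step 1 — convert tonnes to kg: 10143 t * 1000 = 10143000 kg
Step 2 — V = 10143000 / 1025.1 ≈ 9894.6 m^3 (5 s.f.)

9894.6 m^3


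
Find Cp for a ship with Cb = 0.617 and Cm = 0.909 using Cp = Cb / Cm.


Formula: Cp = Cb / Cm
Substituting: Cp = 0.617 / 0.909
Result: Cp ≈ 0.67877 (5 s.f.)

0.67877


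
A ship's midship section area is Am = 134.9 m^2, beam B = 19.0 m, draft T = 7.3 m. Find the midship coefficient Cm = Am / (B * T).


Formula: Cm = Am / (B * T)
Step 1 — B * T = 19.0 * 7.3 = 138.7 m^2
Step 2 — Cm = 134.9 / 138.7 ≈ 0.97260 (5 s.f.)

0.97260


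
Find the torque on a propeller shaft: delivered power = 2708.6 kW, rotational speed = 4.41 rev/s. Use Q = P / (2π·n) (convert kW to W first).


Formula: Q = P_W / (2 * pi * n)
Step 1 — P_W = 2708.6 kW * 1000 = 2708600.0 W
Step 2 — 2 * pi * n = 2 * pi * 4.41 = 27.708847
Step 3 — Q = 2708600.0 / 27.708847 ≈ 97752 N·m (5 s.f.)

97752 N·m


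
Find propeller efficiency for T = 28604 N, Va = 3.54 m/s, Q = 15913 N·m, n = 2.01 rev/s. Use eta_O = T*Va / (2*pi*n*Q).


Formula: eta = T * Va / (2 * pi * n * Q)
Step 1 — numerator = T * Va = 28604 * 3.54 = 101258.16
Step 2 — 2 * pi * n = 2 * pi * 2.01 = 12.629202
Step 3 — denominator = 12.629202 * 15913 = 200968.49
Step 4 — eta = 101258.16 / 200968.49 ≈ 0.50385 (5 s.f.)

0.50385


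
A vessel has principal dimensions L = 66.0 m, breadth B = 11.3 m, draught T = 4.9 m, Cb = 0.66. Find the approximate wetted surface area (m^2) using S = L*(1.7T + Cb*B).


Formula: S = 1.7*L*T + V/T with V = Cb*L*B*T, i.e. S = L * (1.7*T + Cb*B)
Step 1 — 1.7*T = 1.7 * 4.9 = 8.33 m
Step 2 — Cb*B = 0.66 * 11.3 = 7.458 m
Step 3 — 1.7*T + Cb*B = 8.33 + 7.458 = 15.788 m
Step 4 — S = 66.0 * 15.788 ≈ 1042.0 m^2 (5 s.f.)

1042.0 m^2


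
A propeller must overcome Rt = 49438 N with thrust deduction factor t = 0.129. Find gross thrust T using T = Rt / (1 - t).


Formula: T = Rt / (1 - t)
Step 1 — (1 - t) = 1 - 0.129 = 0.871
Step 2 — T = 49438 / 0.871 ≈ 56760 N (5 s.f.)

56760 N


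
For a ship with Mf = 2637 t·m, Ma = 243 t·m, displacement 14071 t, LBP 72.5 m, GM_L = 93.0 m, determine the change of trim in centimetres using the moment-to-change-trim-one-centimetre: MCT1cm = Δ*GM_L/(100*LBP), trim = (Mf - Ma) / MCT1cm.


Formula: net trimming moment = Mf - Ma; MCT1cm = Δ*GM_L/(100*LBP); trim = net moment / MCT1cm
Step 1 — net trimming moment = 2637 - 243 = 2394 t·m
Step 2 — MCT1cm = 14071 * 93.0 / (100 * 72.5) = 180.497 t·m/cm
Step 3 — trim = 2394 / 180.497 ≈ 13.263 cm (5 s.f.)

13.263 cm


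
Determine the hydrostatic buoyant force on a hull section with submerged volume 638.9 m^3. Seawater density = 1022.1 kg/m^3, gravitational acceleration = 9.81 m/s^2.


Formula: Fb = rho * g * V
Substituting: Fb = 1022.1 * 9.81 * 638.9
Intermediate: 1022.1 * 9.81 = 10026.801
Result: Fb = 10026.801 * 638.9 ≈ 6406100 N (5 s.f.)

6406100 N


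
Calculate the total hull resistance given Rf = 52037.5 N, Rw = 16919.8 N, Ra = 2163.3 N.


Formula: Rt = Rf + Rw + Ra
Substituting: Rt = 52037.5 + 16919.8 + 2163.3
Result: Rt = 71120.6 N

71120.6 N


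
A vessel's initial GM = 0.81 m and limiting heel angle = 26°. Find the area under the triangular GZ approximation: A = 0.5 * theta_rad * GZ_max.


Formula: GZ_max = GM * sin(theta); Area = 0.5 * theta_rad * GZ_max
Step 1 — GZ_max = 0.81 * sin(26°) = 0.81 * 0.438371 = 0.355081 m
Step 2 — theta_rad = 26 * pi/180 = 0.453786 rad
Step 3 — Area = 0.5 * 0.453786 * 0.355081 ≈ 0.080565 m·rad (5 s.f.)

0.080565 m·rad


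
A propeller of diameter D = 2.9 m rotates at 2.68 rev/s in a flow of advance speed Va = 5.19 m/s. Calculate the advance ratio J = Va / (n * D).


Formula: J = Va / (n * D)
Step 1 — n * D = 2.68 * 2.9 = 7.772
Step 2 — J = 5.19 / 7.772 ≈ 0.66778 (5 s.f.)

0.66778


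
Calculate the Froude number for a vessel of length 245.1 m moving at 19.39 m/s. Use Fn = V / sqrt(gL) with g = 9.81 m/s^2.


Formula: Fn = V / sqrt(g * L)
Step 1 — g * L = 9.81 * 245.1 = 2404.431
Step 2 — sqrt(g * L) = sqrt(2404.431) = 49.034998
Step 3 — Fn = 19.39 / 49.034998 ≈ 0.39543 (5 s.f.)

0.39543


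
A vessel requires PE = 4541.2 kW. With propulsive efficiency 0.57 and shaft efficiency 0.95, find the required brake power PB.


Formula: PB = PE / (eta_D * eta_S)
Step 1 — combined efficiency = eta_D * eta_S = 0.57 * 0.95 = 0.5415
Step 2 — PB = 4541.2 / 0.5415 ≈ 8386.3 kW (5 s.f.)

8386.3 kW


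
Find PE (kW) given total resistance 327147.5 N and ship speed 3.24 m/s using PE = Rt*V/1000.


Formula: PE = Rt * V / 1000 (kW)
Step 1 — PE (W) = 327147.5 * 3.24 = 1059957.9 W
Step 2 — PE (kW) = 1059957.9 / 1000 ≈ 1060.0 kW (5 s.f.)

1060.0 kW


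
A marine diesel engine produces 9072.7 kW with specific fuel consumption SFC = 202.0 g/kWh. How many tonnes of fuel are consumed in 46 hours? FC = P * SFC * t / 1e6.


Formula: FC (tonnes) = P * SFC * t / 1,000,000
Step 1 — P * SFC * t = 9072.7 * 202.0 * 46 = 84303528.4 g
Step 2 — FC (tonnes) = 84303528.4 / 1,000,000 ≈ 84.304 tonnes (5 s.f.)

84.304 tonnes


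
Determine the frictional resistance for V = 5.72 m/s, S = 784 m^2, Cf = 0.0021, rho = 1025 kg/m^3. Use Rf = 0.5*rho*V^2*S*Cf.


Formula: Rf = 0.5 * rho * V^2 * S * Cf
Step 1 — V^2 = 5.72^2 = 32.7184
Step 2 — 0.5 * rho * V^2 = 0.5 * 1025 * 32.7184 = 16768.18
Step 3 — Rf = 16768.18 * 784 * 0.0021 ≈ 27607 N (5 s.f.)

27607 N


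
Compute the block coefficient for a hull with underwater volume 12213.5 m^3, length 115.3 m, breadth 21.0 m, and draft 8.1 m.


Formula: Cb = V / (L * B * T)
Step 1 — L * B * T = 115.3 * 21.0 * 8.1 = 19612.53 m^3
Step 2 — Cb = 12213.5 / 19612.53 ≈ 0.62274 (5 s.f.)

0.62274


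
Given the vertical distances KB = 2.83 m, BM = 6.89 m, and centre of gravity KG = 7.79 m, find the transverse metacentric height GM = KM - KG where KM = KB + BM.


Formula: GM = KB + BM - KG
Step 1 — KM = KB + BM = 2.83 + 6.89 = 9.72 m
Step 2 — GM = KM - KG = 9.72 - 7.79 = 1.93 m

1.93 m


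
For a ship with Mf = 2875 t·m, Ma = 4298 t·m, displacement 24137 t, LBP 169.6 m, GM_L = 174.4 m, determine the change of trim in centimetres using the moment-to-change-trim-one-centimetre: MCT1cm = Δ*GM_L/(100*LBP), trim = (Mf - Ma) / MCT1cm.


Formula: net trimming moment = Mf - Ma; MCT1cm = Δ*GM_L/(100*LBP); trim = net moment / MCT1cm
Step 1 — net trimming moment = 2875 - 4298 = -1423 t·m
Step 2 — MCT1cm = 24137 * 174.4 / (100 * 169.6) = 248.2012 t·m/cm
Step 3 — trim = -1423 / 248.2012 ≈ -5.7333 cm (5 s.f.)

-5.7333 cm


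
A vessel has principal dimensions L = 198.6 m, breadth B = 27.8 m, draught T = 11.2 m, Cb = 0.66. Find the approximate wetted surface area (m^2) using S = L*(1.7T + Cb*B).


Formula: S = 1.7*L*T + V/T with V = Cb*L*B*T, i.e. S = L * (1.7*T + Cb*B)
Step 1 — 1.7*T = 1.7 * 11.2 = 19.04 m
Step 2 — Cb*B = 0.66 * 27.8 = 18.348 m
Step 3 — 1.7*T + Cb*B = 19.04 + 18.348 = 37.388 m
Step 4 — S = 198.6 * 37.388 ≈ 7425.3 m^2 (5 s.f.)

7425.3 m^2


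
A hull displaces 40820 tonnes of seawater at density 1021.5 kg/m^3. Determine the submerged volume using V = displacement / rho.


Formula: V = mass / rho
Step 1 — convert tonnes to kg: 40820 t * 1000 = 40820000 kg
Step 2 — V = 40820000 / 1021.5 ≈ 39961 m^3 (5 s.f.)

39961 m^3


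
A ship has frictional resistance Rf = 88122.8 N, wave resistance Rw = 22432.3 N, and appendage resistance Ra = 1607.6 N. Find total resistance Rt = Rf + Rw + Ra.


Formula: Rt = Rf + Rw + Ra
Substituting: Rt = 88122.8 + 22432.3 + 1607.6
Result: Rt = 112162.7 N

112162.7 N


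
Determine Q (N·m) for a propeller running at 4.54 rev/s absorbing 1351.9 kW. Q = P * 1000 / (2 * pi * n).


Formula: Q = P_W / (2 * pi * n)
Step 1 — P_W = 1351.9 kW * 1000 = 1351900.0 W
Step 2 — 2 * pi * n = 2 * pi * 4.54 = 28.525661
Step 3 — Q = 1351900.0 / 28.525661 ≈ 47392 N·m (5 s.f.)

47392 N·m


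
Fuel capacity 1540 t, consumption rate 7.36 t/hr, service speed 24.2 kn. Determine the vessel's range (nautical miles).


Formula: endurance = fuel / rate; range = endurance * speed
Step 1 — endurance = 1540 / 7.36 = 209.2391 hours
Step 2 — range = 209.2391 * 24.2 ≈ 5063.6 nautical miles (5 s.f.)

5063.6 NM


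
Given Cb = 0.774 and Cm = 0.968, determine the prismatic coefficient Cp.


Formula: Cp = Cb / Cm
Substituting: Cp = 0.774 / 0.968
Result: Cp ≈ 0.79959 (5 s.f.)

0.79959


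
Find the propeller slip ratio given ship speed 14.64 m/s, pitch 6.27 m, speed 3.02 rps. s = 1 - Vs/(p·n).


Formula: s = 1 - Vs / (p * n)
Step 1 — p * n = 6.27 * 3.02 = 18.9354
Step 2 — Vs / (p*n) = 14.64 / 18.9354 = 0.773155 (6 d.p.)
Step 3 — s = 1 - 0.773155 = 0.226845

0.226845


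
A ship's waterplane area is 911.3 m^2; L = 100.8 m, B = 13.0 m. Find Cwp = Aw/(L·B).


Formula: Cwp = Aw / (L * B)
Step 1 — L * B = 100.8 * 13.0 = 1310.4 m^2
Step 2 — Cwp = 911.3 / 1310.4 ≈ 0.69544 (5 s.f.)

0.69544


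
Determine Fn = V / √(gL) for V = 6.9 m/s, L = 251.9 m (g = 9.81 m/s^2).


Formula: Fn = V / sqrt(g * L)
Step 1 — g * L = 9.81 * 251.9 = 2471.139
Step 2 — sqrt(g * L) = sqrt(2471.139) = 49.710552
Step 3 — Fn = 6.9 / 49.710552 ≈ 0.13880 (5 s.f.)

0.13880


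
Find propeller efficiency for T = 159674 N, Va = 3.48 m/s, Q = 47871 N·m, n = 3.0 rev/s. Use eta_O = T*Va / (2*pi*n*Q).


Formula: eta = T * Va / (2 * pi * n * Q)
Step 1 — numerator = T * Va = 159674 * 3.48 = 555665.52
Step 2 — 2 * pi * n = 2 * pi * 3.0 = 18.849556
Step 3 — denominator = 18.849556 * 47871 = 902347.1
Step 4 — eta = 555665.52 / 902347.1 ≈ 0.61580 (5 s.f.)

0.61580


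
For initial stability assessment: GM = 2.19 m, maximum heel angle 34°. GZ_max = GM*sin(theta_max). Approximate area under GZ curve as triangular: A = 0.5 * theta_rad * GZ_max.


Formula: GZ_max = GM * sin(theta); Area = 0.5 * theta_rad * GZ_max
Step 1 — GZ_max = 2.19 * sin(34°) = 2.19 * 0.559193 = 1.224633 m
Step 2 — theta_rad = 34 * pi/180 = 0.593412 rad
Step 3 — Area = 0.5 * 0.593412 * 1.224633 ≈ 0.36336 m·rad (5 s.f.)

0.36336 m·rad


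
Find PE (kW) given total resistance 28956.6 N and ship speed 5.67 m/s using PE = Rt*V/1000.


Formula: PE = Rt * V / 1000 (kW)
Step 1 — PE (W) = 28956.6 * 5.67 = 164183.922 W
Step 2 — PE (kW) = 164183.922 / 1000 ≈ 164.18 kW (5 s.f.)

164.18 kW


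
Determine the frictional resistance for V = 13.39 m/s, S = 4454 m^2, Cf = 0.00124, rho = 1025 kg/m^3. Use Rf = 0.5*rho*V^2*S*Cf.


Formula: Rf = 0.5 * rho * V^2 * S * Cf
Step 1 — V^2 = 13.39^2 = 179.2921
Step 2 — 0.5 * rho * V^2 = 0.5 * 1025 * 179.2921 = 91887.20125
Step 3 — Rf = 91887.20125 * 4454 * 0.00124 ≈ 507490 N (5 s.f.)

507490 N


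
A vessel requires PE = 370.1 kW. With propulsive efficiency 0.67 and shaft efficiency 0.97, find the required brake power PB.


Formula: PB = PE / (eta_D * eta_S)
Step 1 — combined efficiency = eta_D * eta_S = 0.67 * 0.97 = 0.6499
Step 2 — PB = 370.1 / 0.6499 ≈ 569.47 kW (5 s.f.)

569.47 kW


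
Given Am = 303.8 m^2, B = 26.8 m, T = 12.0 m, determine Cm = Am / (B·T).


Formula: Cm = Am / (B * T)
Step 1 — B * T = 26.8 * 12.0 = 321.6 m^2
Step 2 — Cm = 303.8 / 321.6 ≈ 0.94465 (5 s.f.)

0.94465


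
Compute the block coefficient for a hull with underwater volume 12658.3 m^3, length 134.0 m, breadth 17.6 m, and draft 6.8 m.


Formula: Cb = V / (L * B * T)
Step 1 — L * B * T = 134.0 * 17.6 * 6.8 = 16037.12 m^3
Step 2 — Cb = 12658.3 / 16037.12 ≈ 0.78931 (5 s.f.)

0.78931


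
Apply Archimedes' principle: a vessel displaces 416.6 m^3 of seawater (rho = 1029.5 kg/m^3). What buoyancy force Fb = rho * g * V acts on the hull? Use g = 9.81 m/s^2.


Formula: Fb = rho * g * V
Substituting: Fb = 1029.5 * 9.81 * 416.6
Intermediate: 1029.5 * 9.81 = 10099.395
Result: Fb = 10099.395 * 416.6 ≈ 4207400 N (5 s.f.)

4207400 N


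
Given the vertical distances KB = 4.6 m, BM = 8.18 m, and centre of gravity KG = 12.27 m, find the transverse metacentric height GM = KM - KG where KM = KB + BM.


Formula: GM = KB + BM - KG
Step 1 — KM = KB + BM = 4.6 + 8.18 = 12.78 m
Step 2 — GM = KM - KG = 12.78 - 12.27 = 0.51 m

0.51 m


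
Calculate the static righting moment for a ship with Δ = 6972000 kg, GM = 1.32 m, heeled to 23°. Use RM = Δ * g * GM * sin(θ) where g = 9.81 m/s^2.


Formula: GZ = GM * sin(theta); RM = disp * g * GZ
Step 1 — GZ = 1.32 * sin(23°) = 1.32 * 0.390731 = 0.515765 m
Step 2 — RM = 6972000 * 9.81 * 0.515765 ≈ 35276000 N·m (5 s.f.)

35276000 N·m


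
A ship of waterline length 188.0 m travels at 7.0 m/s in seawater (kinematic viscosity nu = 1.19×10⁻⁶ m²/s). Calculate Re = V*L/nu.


Formula: Re = V * L / nu
Step 1 — V * L = 7.0 * 188.0 = 1316.0 m^2/s
Step 2 — Re = 1316.0 / 1.19e-6 = 1.11e+09

1.11e+09


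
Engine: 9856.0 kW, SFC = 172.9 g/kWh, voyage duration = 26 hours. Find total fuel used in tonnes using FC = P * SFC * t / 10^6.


Formula: FC (tonnes) = P * SFC * t / 1,000,000
Step 1 — P * SFC * t = 9856.0 * 172.9 * 26 = 44306662.4 g
Step 2 — FC (tonnes) = 44306662.4 / 1,000,000 ≈ 44.307 tonnes (5 s.f.)

44.307 tonnes


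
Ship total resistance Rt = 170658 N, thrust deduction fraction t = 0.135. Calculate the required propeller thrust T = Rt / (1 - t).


Formula: T = Rt / (1 - t)
Step 1 — (1 - t) = 1 - 0.135 = 0.865
Step 2 — T = 170658 / 0.865 ≈ 197290 N (5 s.f.)

197290 N


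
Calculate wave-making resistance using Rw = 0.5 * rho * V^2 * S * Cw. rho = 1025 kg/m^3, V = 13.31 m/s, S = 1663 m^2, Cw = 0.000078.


Formula: Rw = 0.5 * rho * V^2 * S * Cw
Step 1 — V^2 = 13.31^2 = 177.1561
Step 2 — 0.5 * rho * V^2 = 0.5 * 1025 * 177.1561 = 90792.50125
Step 3 — Rw = 90792.50125 * 1663 * 0.000078 ≈ 11777 N (5 s.f.)

11777 N


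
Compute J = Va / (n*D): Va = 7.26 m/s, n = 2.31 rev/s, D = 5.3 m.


Formula: J = Va / (n * D)
Step 1 — n * D = 2.31 * 5.3 = 12.243
Step 2 — J = 7.26 / 12.243 ≈ 0.59299 (5 s.f.)

0.59299


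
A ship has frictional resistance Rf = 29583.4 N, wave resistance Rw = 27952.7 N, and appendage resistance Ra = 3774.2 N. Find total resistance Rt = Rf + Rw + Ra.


Formula: Rt = Rf + Rw + Ra
Substituting: Rt = 29583.4 + 27952.7 + 3774.2
Result: Rt = 61310.3 N

61310.3 N


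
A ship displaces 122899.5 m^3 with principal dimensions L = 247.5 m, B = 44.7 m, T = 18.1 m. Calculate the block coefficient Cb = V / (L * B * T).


Formula: Cb = V / (L * B * T)
Step 1 — L * B * T = 247.5 * 44.7 * 18.1 = 200244.825 m^3
Step 2 — Cb = 122899.5 / 200244.825 ≈ 0.61375 (5 s.f.)

0.61375


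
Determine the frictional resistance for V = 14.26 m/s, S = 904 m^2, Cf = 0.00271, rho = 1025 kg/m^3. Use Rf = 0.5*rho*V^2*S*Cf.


Formula: Rf = 0.5 * rho * V^2 * S * Cf
Step 1 — V^2 = 14.26^2 = 203.3476
Step 2 — 0.5 * rho * V^2 = 0.5 * 1025 * 203.3476 = 104215.645
Step 3 — Rf = 104215.645 * 904 * 0.00271 ≈ 255310 N (5 s.f.)

255310 N


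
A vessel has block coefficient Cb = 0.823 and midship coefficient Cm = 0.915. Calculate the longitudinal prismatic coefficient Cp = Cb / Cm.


Formula: Cp = Cb / Cm
Substituting: Cp = 0.823 / 0.915
Result: Cp ≈ 0.89945 (5 s.f.)

0.89945


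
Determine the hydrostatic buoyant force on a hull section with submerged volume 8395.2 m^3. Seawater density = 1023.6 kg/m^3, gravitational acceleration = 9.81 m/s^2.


Formula: Fb = rho * g * V
Substituting: Fb = 1023.6 * 9.81 * 8395.2
Intermediate: 1023.6 * 9.81 = 10041.516
Result: Fb = 10041.516 * 8395.2 ≈ 84301000 N (5 s.f.)

84301000 N


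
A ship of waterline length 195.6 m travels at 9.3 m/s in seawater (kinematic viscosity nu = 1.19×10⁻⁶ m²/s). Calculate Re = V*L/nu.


Formula: Re = V * L / nu
Step 1 — V * L = 9.3 * 195.6 = 1819.08 m^2/s
Step 2 — Re = 1819.08 / 1.19e-6 = 1.53e+09

1.53e+09


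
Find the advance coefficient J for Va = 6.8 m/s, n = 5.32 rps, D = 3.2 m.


Formula: J = Va / (n * D)
Step 1 — n * D = 5.32 * 3.2 = 17.024
Step 2 — J = 6.8 / 17.024 ≈ 0.39944 (5 s.f.)

0.39944


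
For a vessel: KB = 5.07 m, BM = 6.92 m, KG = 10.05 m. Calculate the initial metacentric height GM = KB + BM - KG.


Formula: GM = KB + BM - KG
Step 1 — KM = KB + BM = 5.07 + 6.92 = 11.99 m
Step 2 — GM = KM - KG = 11.99 - 10.05 = 1.94 m

1.94 m


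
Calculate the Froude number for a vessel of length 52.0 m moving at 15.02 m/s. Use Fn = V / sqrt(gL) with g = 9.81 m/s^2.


Formula: Fn = V / sqrt(g * L)
Step 1 — g * L = 9.81 * 52.0 = 510.12
Step 2 — sqrt(g * L) = sqrt(510.12) = 22.585836
Step 3 — Fn = 15.02 / 22.585836 ≈ 0.66502 (5 s.f.)

0.66502


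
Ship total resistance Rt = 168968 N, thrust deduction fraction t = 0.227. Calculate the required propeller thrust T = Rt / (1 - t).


Formula: T = Rt / (1 - t)
Step 1 — (1 - t) = 1 - 0.227 = 0.773
Step 2 — T = 168968 / 0.773 ≈ 218590 N (5 s.f.)

218590 N


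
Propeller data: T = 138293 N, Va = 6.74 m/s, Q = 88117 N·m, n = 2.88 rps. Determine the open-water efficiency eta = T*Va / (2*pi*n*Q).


Formula: eta = T * Va / (2 * pi * n * Q)
Step 1 — numerator = T * Va = 138293 * 6.74 = 932094.82
Step 2 — 2 * pi * n = 2 * pi * 2.88 = 18.095574
Step 3 — denominator = 18.095574 * 88117 = 1594527.69
Step 4 — eta = 932094.82 / 1594527.69 ≈ 0.58456 (5 s.f.)

0.58456


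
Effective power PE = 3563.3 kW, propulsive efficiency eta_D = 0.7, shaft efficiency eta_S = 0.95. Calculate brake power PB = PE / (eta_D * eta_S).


Formula: PB = PE / (eta_D * eta_S)
Step 1 — combined efficiency = eta_D * eta_S = 0.7 * 0.95 = 0.665
Step 2 — PB = 3563.3 / 0.665 ≈ 5358.3 kW (5 s.f.)

5358.3 kW


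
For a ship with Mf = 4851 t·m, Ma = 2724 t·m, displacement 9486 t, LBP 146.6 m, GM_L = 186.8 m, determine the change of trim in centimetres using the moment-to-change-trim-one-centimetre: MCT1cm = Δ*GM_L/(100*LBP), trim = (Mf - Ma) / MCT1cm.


Formula: net trimming moment = Mf - Ma; MCT1cm = Δ*GM_L/(100*LBP); trim = net moment / MCT1cm
Step 1 — net trimming moment = 4851 - 2724 = 2127 t·m
Step 2 — MCT1cm = 9486 * 186.8 / (100 * 146.6) = 120.8721 t·m/cm
Step 3 — trim = 2127 / 120.8721 ≈ 17.597 cm (5 s.f.)

17.597 cm


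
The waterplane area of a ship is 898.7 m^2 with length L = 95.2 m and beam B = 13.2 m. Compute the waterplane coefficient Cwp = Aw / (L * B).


Formula: Cwp = Aw / (L * B)
Step 1 — L * B = 95.2 * 13.2 = 1256.64 m^2
Step 2 — Cwp = 898.7 / 1256.64 ≈ 0.71516 (5 s.f.)

0.71516


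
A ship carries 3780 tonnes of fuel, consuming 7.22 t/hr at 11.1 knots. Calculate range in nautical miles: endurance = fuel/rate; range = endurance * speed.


Formula: endurance = fuel / rate; range = endurance * speed
Step 1 — endurance = 3780 / 7.22 = 523.5457 hours
Step 2 — range = 523.5457 * 11.1 ≈ 5811.4 nautical miles (5 s.f.)

5811.4 NM


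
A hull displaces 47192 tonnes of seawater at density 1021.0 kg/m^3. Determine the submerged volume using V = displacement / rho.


Formula: V = mass / rho
Step 1 — convert tonnes to kg: 47192 t * 1000 = 47192000 kg
Step 2 — V = 47192000 / 1021.0 ≈ 46221 m^3 (5 s.f.)

46221 m^3


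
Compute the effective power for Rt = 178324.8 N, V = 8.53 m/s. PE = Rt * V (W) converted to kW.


Formula: PE = Rt * V / 1000 (kW)
Step 1 — PE (W) = 178324.8 * 8.53 = 1521110.544 W
Step 2 — PE (kW) = 1521110.544 / 1000 ≈ 1521.1 kW (5 s.f.)

1521.1 kW


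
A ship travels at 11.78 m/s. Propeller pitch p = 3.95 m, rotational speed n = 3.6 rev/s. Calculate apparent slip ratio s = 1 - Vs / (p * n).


Formula: s = 1 - Vs / (p * n)
Step 1 — p * n = 3.95 * 3.6 = 14.22
Step 2 — Vs / (p*n) = 11.78 / 14.22 = 0.828411 (6 d.p.)
Step 3 — s = 1 - 0.828411 = 0.171589

0.171589


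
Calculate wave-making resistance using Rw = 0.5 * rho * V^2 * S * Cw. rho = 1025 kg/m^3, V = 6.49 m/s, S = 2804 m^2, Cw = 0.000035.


Formula: Rw = 0.5 * rho * V^2 * S * Cw
Step 1 — V^2 = 6.49^2 = 42.1201
Step 2 — 0.5 * rho * V^2 = 0.5 * 1025 * 42.1201 = 21586.55125
Step 3 — Rw = 21586.55125 * 2804 * 0.000035 ≈ 2118.5 N (5 s.f.)

2118.5 N


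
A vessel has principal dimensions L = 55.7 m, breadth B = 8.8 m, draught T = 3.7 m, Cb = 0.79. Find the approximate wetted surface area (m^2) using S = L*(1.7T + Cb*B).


Formula: S = 1.7*L*T + V/T with V = Cb*L*B*T, i.e. S = L * (1.7*T + Cb*B)
Step 1 — 1.7*T = 1.7 * 3.7 = 6.29 m
Step 2 — Cb*B = 0.79 * 8.8 = 6.952 m
Step 3 — 1.7*T + Cb*B = 6.29 + 6.952 = 13.242 m
Step 4 — S = 55.7 * 13.242 ≈ 737.58 m^2 (5 s.f.)

737.58 m^2


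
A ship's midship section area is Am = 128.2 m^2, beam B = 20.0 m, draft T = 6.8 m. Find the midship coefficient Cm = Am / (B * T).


Formula: Cm = Am / (B * T)
Step 1 — B * T = 20.0 * 6.8 = 136.0 m^2
Step 2 — Cm = 128.2 / 136.0 ≈ 0.94265 (5 s.f.)

0.94265


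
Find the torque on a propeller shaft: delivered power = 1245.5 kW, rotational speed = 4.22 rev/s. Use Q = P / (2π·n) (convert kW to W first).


Formula: Q = P_W / (2 * pi * n)
Step 1 — P_W = 1245.5 kW * 1000 = 1245500.0 W
Step 2 — 2 * pi * n = 2 * pi * 4.22 = 26.515042
Step 3 — Q = 1245500.0 / 26.515042 ≈ 46973 N·m (5 s.f.)

46973 N·m


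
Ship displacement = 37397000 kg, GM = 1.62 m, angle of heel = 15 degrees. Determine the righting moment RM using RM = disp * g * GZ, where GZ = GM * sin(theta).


Formula: GZ = GM * sin(theta); RM = disp * g * GZ
Step 1 — GZ = 1.62 * sin(15°) = 1.62 * 0.258819 = 0.419287 m
Step 2 — RM = 37397000 * 9.81 * 0.419287 ≈ 153820000 N·m (5 s.f.)

153820000 N·m


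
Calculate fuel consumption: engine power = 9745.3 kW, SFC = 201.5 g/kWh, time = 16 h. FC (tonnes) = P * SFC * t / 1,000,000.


Formula: FC (tonnes) = P * SFC * t / 1,000,000
Step 1 — P * SFC * t = 9745.3 * 201.5 * 16 = 31418847.2 g
Step 2 — FC (tonnes) = 31418847.2 / 1,000,000 ≈ 31.419 tonnes (5 s.f.)

31.419 tonnes


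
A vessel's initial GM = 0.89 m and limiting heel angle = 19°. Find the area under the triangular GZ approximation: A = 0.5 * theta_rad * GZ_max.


Formula: GZ_max = GM * sin(theta); Area = 0.5 * theta_rad * GZ_max
Step 1 — GZ_max = 0.89 * sin(19°) = 0.89 * 0.325568 = 0.289756 m
Step 2 — theta_rad = 19 * pi/180 = 0.331613 rad
Step 3 — Area = 0.5 * 0.331613 * 0.289756 ≈ 0.048043 m·rad (5 s.f.)

0.048043 m·rad


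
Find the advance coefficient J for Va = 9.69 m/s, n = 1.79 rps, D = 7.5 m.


Formula: J = Va / (n * D)
Step 1 — n * D = 1.79 * 7.5 = 13.425
Step 2 — J = 9.69 / 13.425 ≈ 0.72179 (5 s.f.)

0.72179


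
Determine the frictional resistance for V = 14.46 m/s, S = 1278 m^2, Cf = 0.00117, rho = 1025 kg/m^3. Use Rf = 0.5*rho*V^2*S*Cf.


Formula: Rf = 0.5 * rho * V^2 * S * Cf
Step 1 — V^2 = 14.46^2 = 209.0916
Step 2 — 0.5 * rho * V^2 = 0.5 * 1025 * 209.0916 = 107159.445
Step 3 — Rf = 107159.445 * 1278 * 0.00117 ≈ 160230 N (5 s.f.)

160230 N


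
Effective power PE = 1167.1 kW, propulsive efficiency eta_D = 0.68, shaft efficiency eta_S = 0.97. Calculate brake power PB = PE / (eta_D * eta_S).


Formula: PB = PE / (eta_D * eta_S)
Step 1 — combined efficiency = eta_D * eta_S = 0.68 * 0.97 = 0.6596
Step 2 — PB = 1167.1 / 0.6596 ≈ 1769.4 kW (5 s.f.)

1769.4 kW


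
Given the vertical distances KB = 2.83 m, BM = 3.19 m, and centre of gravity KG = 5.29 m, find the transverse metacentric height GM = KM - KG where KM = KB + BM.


Formula: GM = KB + BM - KG
Step 1 — KM = KB + BM = 2.83 + 3.19 = 6.02 m
Step 2 — GM = KM - KG = 6.02 - 5.29 = 0.73 m

0.73 m


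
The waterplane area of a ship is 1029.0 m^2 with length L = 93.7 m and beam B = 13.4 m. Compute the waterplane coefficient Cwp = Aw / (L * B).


Formula: Cwp = Aw / (L * B)
Step 1 — L * B = 93.7 * 13.4 = 1255.58 m^2
Step 2 — Cwp = 1029.0 / 1255.58 ≈ 0.81954 (5 s.f.)

0.81954


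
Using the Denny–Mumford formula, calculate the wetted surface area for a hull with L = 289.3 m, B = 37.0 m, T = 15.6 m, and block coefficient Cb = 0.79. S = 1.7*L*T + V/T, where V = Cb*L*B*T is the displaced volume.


Formula: S = 1.7*L*T + V/T with V = Cb*L*B*T, i.e. S = L * (1.7*T + Cb*B)
Step 1 — 1.7*T = 1.7 * 15.6 = 26.52 m
Step 2 — Cb*B = 0.79 * 37.0 = 29.23 m
Step 3 — 1.7*T + Cb*B = 26.52 + 29.23 = 55.75 m
Step 4 — S = 289.3 * 55.75 ≈ 16128 m^2 (5 s.f.)

16128 m^2


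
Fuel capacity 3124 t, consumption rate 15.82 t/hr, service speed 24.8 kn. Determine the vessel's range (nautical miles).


Formula: endurance = fuel / rate; range = endurance * speed
Step 1 — endurance = 3124 / 15.82 = 197.4716 hours
Step 2 — range = 197.4716 * 24.8 ≈ 4897.3 nautical miles (5 s.f.)

4897.3 NM


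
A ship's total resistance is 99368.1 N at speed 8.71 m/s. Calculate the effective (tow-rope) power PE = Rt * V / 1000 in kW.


Formula: PE = Rt * V / 1000 (kW)
Step 1 — PE (W) = 99368.1 * 8.71 = 865496.151 W
Step 2 — PE (kW) = 865496.151 / 1000 ≈ 865.50 kW (5 s.f.)

865.50 kW


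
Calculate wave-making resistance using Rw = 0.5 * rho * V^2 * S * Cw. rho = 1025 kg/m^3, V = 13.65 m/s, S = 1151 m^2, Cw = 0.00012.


Formula: Rw = 0.5 * rho * V^2 * S * Cw
Step 1 — V^2 = 13.65^2 = 186.3225
Step 2 — 0.5 * rho * V^2 = 0.5 * 1025 * 186.3225 = 95490.28125
Step 3 — Rw = 95490.28125 * 1151 * 0.00012 ≈ 13189 N (5 s.f.)

13189 N


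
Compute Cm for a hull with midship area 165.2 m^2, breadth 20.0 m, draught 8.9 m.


Formula: Cm = Am / (B * T)
Step 1 — B * T = 20.0 * 8.9 = 178.0 m^2
Step 2 — Cm = 165.2 / 178.0 ≈ 0.92809 (5 s.f.)

0.92809


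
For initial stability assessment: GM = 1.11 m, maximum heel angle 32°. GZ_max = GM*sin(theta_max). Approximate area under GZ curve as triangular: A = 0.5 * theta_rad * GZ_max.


Formula: GZ_max = GM * sin(theta); Area = 0.5 * theta_rad * GZ_max
Step 1 — GZ_max = 1.11 * sin(32°) = 1.11 * 0.529919 = 0.58821 m
Step 2 — theta_rad = 32 * pi/180 = 0.558505 rad
Step 3 — Area = 0.5 * 0.558505 * 0.58821 ≈ 0.16426 m·rad (5 s.f.)

0.16426 m·rad


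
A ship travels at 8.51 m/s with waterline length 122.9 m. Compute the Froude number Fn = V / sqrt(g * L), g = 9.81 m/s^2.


Formula: Fn = V / sqrt(g * L)
Step 1 — g * L = 9.81 * 122.9 = 1205.649
Step 2 — sqrt(g * L) = sqrt(1205.649) = 34.722457
Step 3 — Fn = 8.51 / 34.722457 ≈ 0.24509 (5 s.f.)

0.24509
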